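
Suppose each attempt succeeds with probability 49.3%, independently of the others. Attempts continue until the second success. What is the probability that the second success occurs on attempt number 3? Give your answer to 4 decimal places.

0.2465

Y = trial on which the second success occurs; negative binomial, r=2, p=0.493.
P(Y=3) = C(2,1) · p^2 · (1−p)^1
= 2 · 0.24305 · 0.507 = 0.246452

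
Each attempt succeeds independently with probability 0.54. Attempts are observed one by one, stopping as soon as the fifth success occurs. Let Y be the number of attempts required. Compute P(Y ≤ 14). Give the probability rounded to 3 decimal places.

0.950

Finishing within 14 attempts ⇔ at least 5 successes in the first 14. With X ~ Binomial(14, 0.54), P(Y ≤ 14) = 1 − P(X ≤ 4).
  k=0: C(14,0)·0.54^0·0.46^14 = 0.00002
  k=1: C(14,1)·0.54^1·0.46^13 = 0.00031
  k=2: C(14,2)·0.54^2·0.46^12 = 0.00238
  k=3: C(14,3)·0.54^3·0.46^11 = 0.01118
  k=4: C(14,4)·0.54^4·0.46^10 = 0.03611
1 − 0.05000 = 0.95000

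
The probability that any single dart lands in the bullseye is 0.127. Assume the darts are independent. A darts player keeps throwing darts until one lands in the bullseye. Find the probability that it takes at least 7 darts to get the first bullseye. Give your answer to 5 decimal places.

0.44268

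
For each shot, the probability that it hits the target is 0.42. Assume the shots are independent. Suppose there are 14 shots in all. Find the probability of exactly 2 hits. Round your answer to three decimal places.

X ~ Binomial(n=14, p=0.42).
P(X=2) = C(14,2) · p^2 · (1−p)^12
= 91 · 0.1764 · 0.0014492 = 0.02326

0.023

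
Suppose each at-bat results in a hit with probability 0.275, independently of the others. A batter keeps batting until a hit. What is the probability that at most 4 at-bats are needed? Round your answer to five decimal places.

Y = number of at-bats to the first success; geometric, p = 0.275.
P(Y ≤ 4) = 1 − (1−p)^4 = 1 − 0.2762816 = 0.7237184

0.72372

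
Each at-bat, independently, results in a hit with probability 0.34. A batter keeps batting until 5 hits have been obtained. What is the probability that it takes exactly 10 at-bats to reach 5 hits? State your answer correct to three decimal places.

Y = trial on which the fifth success occurs; negative binomial, r=5, p=0.34.
P(Y=10) = C(9,4) · p^5 · (1−p)^5
= 126 · 0.0045435 · 0.12523 = 0.07169

0.072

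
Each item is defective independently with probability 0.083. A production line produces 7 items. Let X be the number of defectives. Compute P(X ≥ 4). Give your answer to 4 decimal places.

0.0014

X ~ Binomial(7, 0.083); P(X ≥ 4) = Σ C(7,k) p^k (1−p)^(7−k) over k:
  k=4: C(7,4)·0.083^4·0.917^3 = 0.001281
  k=5: C(7,5)·0.083^5·0.917^2 = 0.000070
  k=6: C(7,6)·0.083^6·0.917^1 = 0.000002
  k=7: C(7,7)·0.083^7·0.917^0 = 0.000000
Total = 0.001353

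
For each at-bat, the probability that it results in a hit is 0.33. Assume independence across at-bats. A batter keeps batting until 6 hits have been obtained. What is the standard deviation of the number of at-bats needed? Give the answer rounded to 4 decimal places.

Y = total at-bats until the sixth success; negative binomial with r=6, p=0.33.
SD(Y) = √[r(1−p)/p²] = √(36.914601) = 6.075739

6.0757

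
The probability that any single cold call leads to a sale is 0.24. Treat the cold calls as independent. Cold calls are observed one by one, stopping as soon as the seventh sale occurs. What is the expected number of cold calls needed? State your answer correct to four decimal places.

Y = total cold calls until the seventh success; negative binomial with r=7, p=0.24.
E[Y] = r / p = 7 / 0.24 = 29.166667

29.1667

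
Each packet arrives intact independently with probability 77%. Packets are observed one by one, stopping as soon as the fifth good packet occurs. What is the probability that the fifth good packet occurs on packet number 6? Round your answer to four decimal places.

Y = trial on which the fifth success occurs; negative binomial, r=5, p=0.77.
P(Y=6) = C(5,4) · p^5 · (1−p)^1
= 5 · 0.27068 · 0.23 = 0.311280

0.3113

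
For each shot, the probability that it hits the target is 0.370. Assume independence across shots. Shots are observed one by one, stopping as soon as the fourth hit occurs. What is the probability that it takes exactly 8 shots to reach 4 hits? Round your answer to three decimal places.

0.103

Y = trial on which the fourth success occurs; negative binomial, r=4, p=0.37.
P(Y=8) = C(7,3) · p^4 · (1−p)^4
= 35 · 0.018742 · 0.15753 = 0.10333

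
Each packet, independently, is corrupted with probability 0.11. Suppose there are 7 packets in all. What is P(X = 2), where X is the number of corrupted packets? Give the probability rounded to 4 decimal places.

0.1419

X ~ Binomial(n=7, p=0.11).
P(X=2) = C(7,2) · p^2 · (1−p)^5
= 21 · 0.0121 · 0.55841 = 0.141891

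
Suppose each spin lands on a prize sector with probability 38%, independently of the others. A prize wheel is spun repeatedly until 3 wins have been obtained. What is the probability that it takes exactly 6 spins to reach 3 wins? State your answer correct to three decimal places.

Y = trial on which the third success occurs; negative binomial, r=3, p=0.38.
P(Y=6) = C(5,2) · p^3 · (1−p)^3
= 10 · 0.054872 · 0.23833 = 0.13078

0.131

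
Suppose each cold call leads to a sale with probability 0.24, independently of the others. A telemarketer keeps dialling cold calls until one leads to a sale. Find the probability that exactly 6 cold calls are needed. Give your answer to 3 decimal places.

Geometric (trials to first success), p = 0.24.
P(Y = 6) = (1−p)^5 · p = 0.25355 · 0.24 = 0.06085

0.061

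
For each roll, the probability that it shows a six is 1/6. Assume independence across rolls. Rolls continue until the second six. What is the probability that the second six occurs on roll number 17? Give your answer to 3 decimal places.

0.029

Y = trial on which the second success occurs; negative binomial, r=2, p=0.166667.
P(Y=17) = C(16,1) · p^2 · (1−p)^15
= 16 · 0.027778 · 0.064905 = 0.02885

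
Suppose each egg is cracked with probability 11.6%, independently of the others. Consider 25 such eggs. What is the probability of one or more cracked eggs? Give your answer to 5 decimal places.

0.95415

P(at least one) = 1 − P(none) = 1 − (1 − 0.116)^25
= 1 − 0.0458465 = 0.9541535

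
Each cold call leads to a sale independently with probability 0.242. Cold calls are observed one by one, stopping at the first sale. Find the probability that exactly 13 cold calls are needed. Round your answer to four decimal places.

Geometric (trials to first success), p = 0.242.
P(Y = 13) = (1−p)^12 · p = 0.035977 · 0.242 = 0.008707

0.0087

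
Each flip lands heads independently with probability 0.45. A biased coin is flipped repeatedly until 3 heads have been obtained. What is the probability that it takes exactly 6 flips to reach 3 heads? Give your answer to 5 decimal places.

0.15161

Y = trial on which the third success occurs; negative binomial, r=3, p=0.45.
P(Y=6) = C(5,2) · p^3 · (1−p)^3
= 10 · 0.091125 · 0.16637 = 0.1516092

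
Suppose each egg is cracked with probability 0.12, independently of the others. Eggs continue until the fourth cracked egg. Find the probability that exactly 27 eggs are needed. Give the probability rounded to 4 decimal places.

0.0285

Y = trial on which the fourth success occurs; negative binomial, r=4, p=0.12.
P(Y=27) = C(26,3) · p^4 · (1−p)^23
= 2600 · 0.00020736 · 0.052857 = 0.028497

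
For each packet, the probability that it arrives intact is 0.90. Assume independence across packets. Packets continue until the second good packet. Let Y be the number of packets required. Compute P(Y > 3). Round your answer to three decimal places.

Needing more than 3 packets ⇔ fewer than 2 successes in the first 3. With X ~ Binomial(3, 0.90), P(Y > 3) = P(X ≤ 1).
  k=0: C(3,0)·0.90^0·0.10^3 = 0.00100
  k=1: C(3,1)·0.90^1·0.10^2 = 0.02700
P(X ≤ 1) = 0.02800

0.028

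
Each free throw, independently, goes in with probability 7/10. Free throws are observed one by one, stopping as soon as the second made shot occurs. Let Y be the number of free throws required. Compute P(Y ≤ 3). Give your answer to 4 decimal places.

0.7840

Finishing within 3 free throws ⇔ at least 2 successes in the first 3. With X ~ Binomial(3, 0.70), P(Y ≤ 3) = 1 − P(X ≤ 1).
  k=0: C(3,0)·0.70^0·0.30^3 = 0.027000
  k=1: C(3,1)·0.70^1·0.30^2 = 0.189000
1 − 0.216000 = 0.784000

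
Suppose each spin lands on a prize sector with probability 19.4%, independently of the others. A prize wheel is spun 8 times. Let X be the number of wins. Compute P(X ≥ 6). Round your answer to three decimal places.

0.001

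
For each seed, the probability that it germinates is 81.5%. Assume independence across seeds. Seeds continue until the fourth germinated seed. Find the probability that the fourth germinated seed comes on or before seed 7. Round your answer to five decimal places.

Finishing within 7 seeds ⇔ at least 4 successes in the first 7. With X ~ Binomial(7, 0.815), P(Y ≤ 7) = 1 − P(X ≤ 3).
  k=0: C(7,0)·0.815^0·0.185^7 = 0.0000074
  k=1: C(7,1)·0.815^1·0.185^6 = 0.0002287
  k=2: C(7,2)·0.815^2·0.185^5 = 0.0030227
  k=3: C(7,3)·0.815^3·0.185^4 = 0.0221936
1 − 0.0254524 = 0.9745476

0.97455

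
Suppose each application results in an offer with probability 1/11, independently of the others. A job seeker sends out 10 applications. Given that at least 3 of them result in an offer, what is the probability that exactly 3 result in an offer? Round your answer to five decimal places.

0.83483

X ~ Binomial(10, 0.090909). Want P(X=3 | X≥3) = P(X=3) / P(X≥3).
P(X=3) = C(10,3)·0.090909^3·0.909091^7 = 0.0462652
P(X≥3) = 1 − 0.3855433 − 0.3855433 − 0.1734945 = 0.0554189
Ratio = 0.0462652 / 0.0554189 = 0.8348264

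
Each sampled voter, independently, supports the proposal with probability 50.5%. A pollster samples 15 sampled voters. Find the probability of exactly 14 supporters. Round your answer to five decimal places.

0.00052

X ~ Binomial(n=15, p=0.505).
P(X=14) = C(15,14) · p^14 · (1−p)^1
= 15 · 7.0158e-05 · 0.495 = 0.0005209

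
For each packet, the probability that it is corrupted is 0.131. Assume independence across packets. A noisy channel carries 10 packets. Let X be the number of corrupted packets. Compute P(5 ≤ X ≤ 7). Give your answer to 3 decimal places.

0.005

X ~ Binomial(10, 0.131); P(5 ≤ X ≤ 7) = Σ C(10,k) p^k (1−p)^(10−k) over k:
  k=5: C(10,5)·0.131^5·0.869^5 = 0.00482
  k=6: C(10,6)·0.131^6·0.869^4 = 0.00061
  k=7: C(10,7)·0.131^7·0.869^3 = 0.00005
Total = 0.00548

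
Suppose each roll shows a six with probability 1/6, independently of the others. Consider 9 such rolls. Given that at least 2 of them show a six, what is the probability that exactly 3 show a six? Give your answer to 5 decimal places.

0.28477

X ~ Binomial(9, 0.166667). Want P(X=3 | X≥2) = P(X=3) / P(X≥2).
P(X=3) = C(9,3)·0.166667^3·0.833333^6 = 0.1302381
P(X≥2) = 1 − 0.1938067 − 0.3488521 = 0.4573412
Ratio = 0.1302381 / 0.4573412 = 0.2847723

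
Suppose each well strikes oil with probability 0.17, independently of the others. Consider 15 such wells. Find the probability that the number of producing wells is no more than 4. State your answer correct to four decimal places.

0.9039

X ~ Binomial(15, 0.17); P(X ≤ 4) = Σ C(15,k) p^k (1−p)^(15−k) over k:
  k=0: C(15,0)·0.17^0·0.83^15 = 0.061118
  k=1: C(15,1)·0.17^1·0.83^14 = 0.187773
  k=2: C(15,2)·0.17^2·0.83^13 = 0.269217
  k=3: C(15,3)·0.17^3·0.83^12 = 0.238944
  k=4: C(15,4)·0.17^4·0.83^11 = 0.146821
Total = 0.903873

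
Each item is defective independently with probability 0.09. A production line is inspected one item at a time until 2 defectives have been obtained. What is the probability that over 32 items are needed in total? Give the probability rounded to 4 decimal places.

Needing more than 32 items ⇔ fewer than 2 successes in the first 32. With X ~ Binomial(32, 0.09), P(Y > 32) = P(X ≤ 1).
  k=0: C(32,0)·0.09^0·0.91^32 = 0.048902
  k=1: C(32,1)·0.09^1·0.91^31 = 0.154766
P(X ≤ 1) = 0.203668

0.2037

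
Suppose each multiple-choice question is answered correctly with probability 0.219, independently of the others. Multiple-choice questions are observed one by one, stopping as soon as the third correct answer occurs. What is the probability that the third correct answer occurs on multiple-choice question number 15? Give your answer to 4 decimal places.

Y = trial on which the third success occurs; negative binomial, r=3, p=0.219.
P(Y=15) = C(14,2) · p^3 · (1−p)^12
= 91 · 0.010503 · 0.051501 = 0.049225

0.0492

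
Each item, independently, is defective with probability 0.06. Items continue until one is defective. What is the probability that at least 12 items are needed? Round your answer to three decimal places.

Y = number of items to the first success; geometric, p = 0.06.
P(Y > 11) = P(first 11 all fail) = (1−p)^11 = 0.50630

0.506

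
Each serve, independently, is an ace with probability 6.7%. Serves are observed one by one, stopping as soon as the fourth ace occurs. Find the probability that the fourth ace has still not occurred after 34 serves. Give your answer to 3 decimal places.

0.809

Needing more than 34 serves ⇔ fewer than 4 successes in the first 34. With X ~ Binomial(34, 0.067), P(Y > 34) = P(X ≤ 3).
  k=0: C(34,0)·0.067^0·0.933^34 = 0.09462
  k=1: C(34,1)·0.067^1·0.933^33 = 0.23102
  k=2: C(34,2)·0.067^2·0.933^32 = 0.27373
  k=3: C(34,3)·0.067^3·0.933^31 = 0.20968
P(X ≤ 3) = 0.80904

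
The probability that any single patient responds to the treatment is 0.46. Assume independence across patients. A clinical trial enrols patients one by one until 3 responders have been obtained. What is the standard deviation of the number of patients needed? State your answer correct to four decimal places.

Y = total patients until the third success; negative binomial with r=3, p=0.46.
SD(Y) = √[r(1−p)/p²] = √(7.655955) = 2.766940

2.7669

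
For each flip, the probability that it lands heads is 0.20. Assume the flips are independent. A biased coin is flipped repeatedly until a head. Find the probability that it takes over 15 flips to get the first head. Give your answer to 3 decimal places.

0.035

Y = number of flips to the first success; geometric, p = 0.20.
P(Y > 15) = P(first 15 all fail) = (1−p)^15 = 0.03518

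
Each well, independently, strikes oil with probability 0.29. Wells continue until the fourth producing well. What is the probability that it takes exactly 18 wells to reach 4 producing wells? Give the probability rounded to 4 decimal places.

Y = trial on which the fourth success occurs; negative binomial, r=4, p=0.29.
P(Y=18) = C(17,3) · p^4 · (1−p)^14
= 680 · 0.0070728 · 0.0082721 = 0.039785

0.0398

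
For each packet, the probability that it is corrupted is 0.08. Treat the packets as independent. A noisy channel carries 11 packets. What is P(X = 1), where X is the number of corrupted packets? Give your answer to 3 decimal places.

X ~ Binomial(n=11, p=0.08).
P(X=1) = C(11,1) · p^1 · (1−p)^10
= 11 · 0.08 · 0.43439 = 0.38226

0.382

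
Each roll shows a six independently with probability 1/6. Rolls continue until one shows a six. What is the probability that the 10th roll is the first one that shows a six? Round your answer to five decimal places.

0.03230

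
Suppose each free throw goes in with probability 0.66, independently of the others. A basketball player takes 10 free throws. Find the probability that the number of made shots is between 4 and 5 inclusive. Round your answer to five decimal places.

0.20494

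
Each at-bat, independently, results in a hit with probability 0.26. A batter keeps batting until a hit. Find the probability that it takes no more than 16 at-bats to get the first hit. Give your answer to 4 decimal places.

Y = number of at-bats to the first success; geometric, p = 0.26.
P(Y ≤ 16) = 1 − (1−p)^16 = 1 − 0.008086 = 0.991914

0.9919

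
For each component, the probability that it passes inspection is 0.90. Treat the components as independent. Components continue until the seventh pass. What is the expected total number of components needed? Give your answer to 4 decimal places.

Y = total components until the seventh success; negative binomial with r=7, p=0.90.
E[Y] = r / p = 7 / 0.90 = 7.777778

7.7778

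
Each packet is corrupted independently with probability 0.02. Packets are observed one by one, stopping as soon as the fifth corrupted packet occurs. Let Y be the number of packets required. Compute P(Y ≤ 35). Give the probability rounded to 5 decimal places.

0.00063

Finishing within 35 packets ⇔ at least 5 successes in the first 35. With X ~ Binomial(35, 0.02), P(Y ≤ 35) = 1 − P(X ≤ 4).
  k=0: C(35,0)·0.02^0·0.98^35 = 0.4930746
  k=1: C(35,1)·0.02^1·0.98^34 = 0.3521962
  k=2: C(35,2)·0.02^2·0.98^33 = 0.1221905
  k=3: C(35,3)·0.02^3·0.98^32 = 0.0274305
  k=4: C(35,4)·0.02^4·0.98^31 = 0.0044785
1 − 0.9993703 = 0.0006297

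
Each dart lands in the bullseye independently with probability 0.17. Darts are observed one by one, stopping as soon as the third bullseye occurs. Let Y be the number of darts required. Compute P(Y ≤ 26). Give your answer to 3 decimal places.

Finishing within 26 darts ⇔ at least 3 successes in the first 26. With X ~ Binomial(26, 0.17), P(Y ≤ 26) = 1 − P(X ≤ 2).
  k=0: C(26,0)·0.17^0·0.83^26 = 0.00787
  k=1: C(26,1)·0.17^1·0.83^25 = 0.04192
  k=2: C(26,2)·0.17^2·0.83^24 = 0.10731
1 − 0.15710 = 0.84290

0.843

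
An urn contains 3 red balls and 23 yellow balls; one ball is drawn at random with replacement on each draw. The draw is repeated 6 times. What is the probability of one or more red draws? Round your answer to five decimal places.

P(at least one) = 1 − P(none) = 1 − (1 − 0.115385)^6
= 1 − 0.4792112 = 0.5207888

0.52079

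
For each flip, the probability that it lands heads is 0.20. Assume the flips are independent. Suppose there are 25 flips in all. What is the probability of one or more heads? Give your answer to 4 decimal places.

P(at least one) = 1 − P(none) = 1 − (1 − 0.20)^25
= 1 − 0.003778 = 0.996222

0.9962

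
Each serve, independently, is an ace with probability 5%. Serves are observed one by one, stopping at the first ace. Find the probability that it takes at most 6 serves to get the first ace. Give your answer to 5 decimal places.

Y = number of serves to the first success; geometric, p = 0.05.
P(Y ≤ 6) = 1 − (1−p)^6 = 1 − 0.7350919 = 0.2649081

0.26491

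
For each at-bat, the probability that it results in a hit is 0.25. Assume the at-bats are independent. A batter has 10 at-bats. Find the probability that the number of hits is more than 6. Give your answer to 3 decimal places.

X ~ Binomial(10, 0.25); P(X ≥ 7) = Σ C(10,k) p^k (1−p)^(10−k) over k:
  k=7: C(10,7)·0.25^7·0.75^3 = 0.00309
  k=8: C(10,8)·0.25^8·0.75^2 = 0.00039
  k=9: C(10,9)·0.25^9·0.75^1 = 0.00003
  k=10: C(10,10)·0.25^10·0.75^0 = 0.00000
Total = 0.00351

0.004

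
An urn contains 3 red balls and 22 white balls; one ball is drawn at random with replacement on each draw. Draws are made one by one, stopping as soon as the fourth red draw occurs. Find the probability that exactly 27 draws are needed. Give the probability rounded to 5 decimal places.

Y = trial on which the fourth success occurs; negative binomial, r=4, p=0.12.
P(Y=27) = C(26,3) · p^4 · (1−p)^23
= 2600 · 0.00020736 · 0.052857 = 0.0284970

0.02850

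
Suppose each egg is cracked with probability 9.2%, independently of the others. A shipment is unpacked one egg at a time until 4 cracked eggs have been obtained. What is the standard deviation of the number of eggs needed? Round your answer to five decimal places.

20.71501

Y = total eggs until the fourth success; negative binomial with r=4, p=0.092.
SD(Y) = √[r(1−p)/p²] = √(429.1115312) = 20.7150074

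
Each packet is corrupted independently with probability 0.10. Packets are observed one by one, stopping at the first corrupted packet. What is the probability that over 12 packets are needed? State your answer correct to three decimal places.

0.282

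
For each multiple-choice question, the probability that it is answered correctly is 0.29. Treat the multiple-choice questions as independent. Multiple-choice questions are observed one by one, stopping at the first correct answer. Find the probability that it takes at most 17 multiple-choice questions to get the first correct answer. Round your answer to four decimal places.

0.9970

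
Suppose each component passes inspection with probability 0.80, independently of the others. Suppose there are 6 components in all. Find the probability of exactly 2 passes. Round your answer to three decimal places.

0.015

X ~ Binomial(n=6, p=0.80).
P(X=2) = C(6,2) · p^2 · (1−p)^4
= 15 · 0.64 · 0.0016 = 0.01536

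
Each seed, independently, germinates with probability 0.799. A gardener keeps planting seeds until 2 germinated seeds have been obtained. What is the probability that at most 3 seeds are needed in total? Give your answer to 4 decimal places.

0.8950

Finishing within 3 seeds ⇔ at least 2 successes in the first 3. With X ~ Binomial(3, 0.799), P(Y ≤ 3) = 1 − P(X ≤ 1).
  k=0: C(3,0)·0.799^0·0.201^3 = 0.008121
  k=1: C(3,1)·0.799^1·0.201^2 = 0.096841
1 − 0.104962 = 0.895038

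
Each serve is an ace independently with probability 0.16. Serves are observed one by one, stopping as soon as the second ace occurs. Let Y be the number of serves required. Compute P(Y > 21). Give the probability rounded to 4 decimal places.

Needing more than 21 serves ⇔ fewer than 2 successes in the first 21. With X ~ Binomial(21, 0.16), P(Y > 21) = P(X ≤ 1).
  k=0: C(21,0)·0.16^0·0.84^21 = 0.025696
  k=1: C(21,1)·0.16^1·0.84^20 = 0.102784
P(X ≤ 1) = 0.128480

0.1285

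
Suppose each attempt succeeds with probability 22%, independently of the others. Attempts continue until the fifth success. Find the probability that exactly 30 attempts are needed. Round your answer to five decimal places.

0.02456

Y = trial on which the fifth success occurs; negative binomial, r=5, p=0.22.
P(Y=30) = C(29,4) · p^5 · (1−p)^25
= 23751 · 0.00051536 · 0.0020062 = 0.0245562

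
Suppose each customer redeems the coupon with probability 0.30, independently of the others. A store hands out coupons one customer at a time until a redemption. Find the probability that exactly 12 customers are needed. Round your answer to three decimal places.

0.006

Geometric (trials to first success), p = 0.30.
P(Y = 12) = (1−p)^11 · p = 0.019773 · 0.30 = 0.00593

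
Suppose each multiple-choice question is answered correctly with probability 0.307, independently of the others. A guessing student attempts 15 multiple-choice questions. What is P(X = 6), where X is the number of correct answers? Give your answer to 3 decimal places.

0.154

X ~ Binomial(n=15, p=0.307).
P(X=6) = C(15,6) · p^6 · (1−p)^9
= 5005 · 0.0008372 · 0.036864 = 0.15447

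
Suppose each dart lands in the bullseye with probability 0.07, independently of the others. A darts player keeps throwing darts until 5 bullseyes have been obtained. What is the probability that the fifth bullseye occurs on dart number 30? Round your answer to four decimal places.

0.0065

Y = trial on which the fifth success occurs; negative binomial, r=5, p=0.07.
P(Y=30) = C(29,4) · p^5 · (1−p)^25
= 23751 · 1.6807e-06 · 0.16296 = 0.006505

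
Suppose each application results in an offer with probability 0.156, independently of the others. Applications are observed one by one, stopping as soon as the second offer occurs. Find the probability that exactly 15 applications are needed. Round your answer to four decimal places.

0.0376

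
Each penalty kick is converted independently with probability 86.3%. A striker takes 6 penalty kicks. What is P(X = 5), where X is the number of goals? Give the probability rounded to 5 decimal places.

0.39348

X ~ Binomial(n=6, p=0.863).
P(X=5) = C(6,5) · p^5 · (1−p)^1
= 6 · 0.47869 · 0.137 = 0.3934828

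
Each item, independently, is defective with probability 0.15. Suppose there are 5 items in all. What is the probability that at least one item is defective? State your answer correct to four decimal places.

P(at least one) = 1 − P(none) = 1 − (1 − 0.15)^5
= 1 − 0.443705 = 0.556295

0.5563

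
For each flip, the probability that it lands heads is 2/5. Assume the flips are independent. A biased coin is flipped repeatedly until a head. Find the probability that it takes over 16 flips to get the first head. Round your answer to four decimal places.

Y = number of flips to the first success; geometric, p = 0.40.
P(Y > 16) = P(first 16 all fail) = (1−p)^16 = 0.000282

0.0003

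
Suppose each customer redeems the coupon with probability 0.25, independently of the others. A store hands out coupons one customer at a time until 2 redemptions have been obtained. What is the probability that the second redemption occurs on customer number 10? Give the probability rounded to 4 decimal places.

0.0563

Y = trial on which the second success occurs; negative binomial, r=2, p=0.25.
P(Y=10) = C(9,1) · p^2 · (1−p)^8
= 9 · 0.0625 · 0.10011 = 0.056314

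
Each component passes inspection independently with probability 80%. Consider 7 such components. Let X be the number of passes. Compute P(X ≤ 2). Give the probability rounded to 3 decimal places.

0.005

X ~ Binomial(7, 0.80); P(X ≤ 2) = Σ C(7,k) p^k (1−p)^(7−k) over k:
  k=0: C(7,0)·0.80^0·0.20^7 = 0.00001
  k=1: C(7,1)·0.80^1·0.20^6 = 0.00036
  k=2: C(7,2)·0.80^2·0.20^5 = 0.00430
Total = 0.00467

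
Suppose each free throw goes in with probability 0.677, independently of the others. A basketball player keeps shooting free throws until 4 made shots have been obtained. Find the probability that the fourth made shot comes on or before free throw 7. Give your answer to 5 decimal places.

0.84221

Finishing within 7 free throws ⇔ at least 4 successes in the first 7. With X ~ Binomial(7, 0.677), P(Y ≤ 7) = 1 − P(X ≤ 3).
  k=0: C(7,0)·0.677^0·0.323^7 = 0.0003668
  k=1: C(7,1)·0.677^1·0.323^6 = 0.0053815
  k=2: C(7,2)·0.677^2·0.323^5 = 0.0338384
  k=3: C(7,3)·0.677^3·0.323^4 = 0.1182073
1 − 0.1577939 = 0.8422061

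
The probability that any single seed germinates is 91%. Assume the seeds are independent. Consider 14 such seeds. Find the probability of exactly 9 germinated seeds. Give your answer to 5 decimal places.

0.00506

X ~ Binomial(n=14, p=0.91).
P(X=9) = C(14,9) · p^9 · (1−p)^5
= 2002 · 0.42793 · 5.9049e-06 = 0.0050588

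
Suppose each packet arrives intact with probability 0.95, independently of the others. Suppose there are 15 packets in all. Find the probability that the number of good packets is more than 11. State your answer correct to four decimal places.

X ~ Binomial(15, 0.95); P(X ≥ 12) = Σ C(15,k) p^k (1−p)^(15−k) over k:
  k=12: C(15,12)·0.95^12·0.05^3 = 0.030733
  k=13: C(15,13)·0.95^13·0.05^2 = 0.134752
  k=14: C(15,14)·0.95^14·0.05^1 = 0.365756
  k=15: C(15,15)·0.95^15·0.05^0 = 0.463291
Total = 0.994533

0.9945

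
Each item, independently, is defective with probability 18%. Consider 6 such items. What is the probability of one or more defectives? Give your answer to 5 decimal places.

0.69599

P(at least one) = 1 − P(none) = 1 − (1 − 0.18)^6
= 1 − 0.3040067 = 0.6959933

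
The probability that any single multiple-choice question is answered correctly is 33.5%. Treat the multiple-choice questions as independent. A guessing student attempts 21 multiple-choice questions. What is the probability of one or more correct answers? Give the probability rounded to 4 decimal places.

P(at least one) = 1 − P(none) = 1 − (1 − 0.335)^21
= 1 − 0.000190 = 0.999810

0.9998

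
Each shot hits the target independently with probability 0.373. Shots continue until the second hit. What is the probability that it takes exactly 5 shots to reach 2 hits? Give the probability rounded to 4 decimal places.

Y = trial on which the second success occurs; negative binomial, r=2, p=0.373.
P(Y=5) = C(4,1) · p^2 · (1−p)^3
= 4 · 0.13913 · 0.24649 = 0.137177

0.1372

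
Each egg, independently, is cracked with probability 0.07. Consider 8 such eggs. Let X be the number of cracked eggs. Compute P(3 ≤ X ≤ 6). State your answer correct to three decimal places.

X ~ Binomial(8, 0.07); P(3 ≤ X ≤ 6) = Σ C(8,k) p^k (1−p)^(8−k) over k:
  k=3: C(8,3)·0.07^3·0.93^5 = 0.01336
  k=4: C(8,4)·0.07^4·0.93^4 = 0.00126
  k=5: C(8,5)·0.07^5·0.93^3 = 0.00008
  k=6: C(8,6)·0.07^6·0.93^2 = 0.00000
Total = 0.01470

0.015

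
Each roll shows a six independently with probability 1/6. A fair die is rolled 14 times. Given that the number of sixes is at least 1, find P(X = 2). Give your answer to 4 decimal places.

0.3075

X ~ Binomial(14, 0.166667). Want P(X=2 | X≥1) = P(X=2) / P(X≥1).
P(X=2) = C(14,2)·0.166667^2·0.833333^12 = 0.283507
P(X≥1) = 1 − 0.077887 = 0.922113
Ratio = 0.283507 / 0.922113 = 0.307454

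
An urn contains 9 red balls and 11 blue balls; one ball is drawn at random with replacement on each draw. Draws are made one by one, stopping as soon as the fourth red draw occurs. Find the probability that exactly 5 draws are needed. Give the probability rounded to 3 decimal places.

0.090

Y = trial on which the fourth success occurs; negative binomial, r=4, p=0.45.
P(Y=5) = C(4,3) · p^4 · (1−p)^1
= 4 · 0.041006 · 0.55 = 0.09021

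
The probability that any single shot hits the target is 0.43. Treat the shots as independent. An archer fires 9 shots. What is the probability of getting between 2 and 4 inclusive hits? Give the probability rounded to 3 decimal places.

0.618

X ~ Binomial(9, 0.43); P(2 ≤ X ≤ 4) = Σ C(9,k) p^k (1−p)^(9−k) over k:
  k=2: C(9,2)·0.43^2·0.57^7 = 0.13013
  k=3: C(9,3)·0.43^3·0.57^6 = 0.22905
  k=4: C(9,4)·0.43^4·0.57^5 = 0.25919
Total = 0.61837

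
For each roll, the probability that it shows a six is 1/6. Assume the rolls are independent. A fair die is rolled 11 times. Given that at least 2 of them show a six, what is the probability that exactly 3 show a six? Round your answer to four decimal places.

X ~ Binomial(11, 0.166667). Want P(X=3 | X≥2) = P(X=3) / P(X≥2).
P(X=3) = C(11,3)·0.166667^3·0.833333^8 = 0.177656
P(X≥2) = 1 − 0.134588 − 0.296094 = 0.569318
Ratio = 0.177656 / 0.569318 = 0.312051

0.3121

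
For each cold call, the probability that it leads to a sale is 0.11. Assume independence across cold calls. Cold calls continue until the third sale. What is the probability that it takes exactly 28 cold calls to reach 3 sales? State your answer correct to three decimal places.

Y = trial on which the third success occurs; negative binomial, r=3, p=0.11.
P(Y=28) = C(27,2) · p^3 · (1−p)^25
= 351 · 0.001331 · 0.054294 = 0.02537

0.025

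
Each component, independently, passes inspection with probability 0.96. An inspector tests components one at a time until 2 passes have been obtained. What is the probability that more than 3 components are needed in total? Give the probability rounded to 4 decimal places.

0.0047

Needing more than 3 components ⇔ fewer than 2 successes in the first 3. With X ~ Binomial(3, 0.96), P(Y > 3) = P(X ≤ 1).
  k=0: C(3,0)·0.96^0·0.04^3 = 0.000064
  k=1: C(3,1)·0.96^1·0.04^2 = 0.004608
P(X ≤ 1) = 0.004672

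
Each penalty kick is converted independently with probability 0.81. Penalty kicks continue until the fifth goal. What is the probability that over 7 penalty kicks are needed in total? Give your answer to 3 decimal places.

Needing more than 7 penalty kicks ⇔ fewer than 5 successes in the first 7. With X ~ Binomial(7, 0.81), P(Y > 7) = P(X ≤ 4).
  k=0: C(7,0)·0.81^0·0.19^7 = 0.00001
  k=1: C(7,1)·0.81^1·0.19^6 = 0.00027
  k=2: C(7,2)·0.81^2·0.19^5 = 0.00341
  k=3: C(7,3)·0.81^3·0.19^4 = 0.02424
  k=4: C(7,4)·0.81^4·0.19^3 = 0.10334
P(X ≤ 4) = 0.13127

0.131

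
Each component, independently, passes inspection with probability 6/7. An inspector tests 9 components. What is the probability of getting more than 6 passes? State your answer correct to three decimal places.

0.874

X ~ Binomial(9, 0.857143); P(X ≥ 7) = Σ C(9,k) p^k (1−p)^(9−k) over k:
  k=7: C(9,7)·0.857143^7·0.142857^2 = 0.24973
  k=8: C(9,8)·0.857143^8·0.142857^1 = 0.37460
  k=9: C(9,9)·0.857143^9·0.142857^0 = 0.24973
Total = 0.87407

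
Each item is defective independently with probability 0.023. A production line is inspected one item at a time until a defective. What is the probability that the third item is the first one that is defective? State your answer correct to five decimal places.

Geometric (trials to first success), p = 0.023.
P(Y = 3) = (1−p)^2 · p = 0.95453 · 0.023 = 0.0219542

0.02195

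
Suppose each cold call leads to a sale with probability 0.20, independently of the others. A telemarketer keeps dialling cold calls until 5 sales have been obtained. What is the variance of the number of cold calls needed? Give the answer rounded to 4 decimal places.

Y = total cold calls until the fifth success; negative binomial with r=5, p=0.20.
Var(Y) = r(1−p)/p² = 5·0.80 / 0.20² = 100.000000

100.0000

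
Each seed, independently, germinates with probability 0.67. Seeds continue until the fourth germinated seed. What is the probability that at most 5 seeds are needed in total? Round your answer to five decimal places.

Finishing within 5 seeds ⇔ at least 4 successes in the first 5. With X ~ Binomial(5, 0.67), P(Y ≤ 5) = 1 − P(X ≤ 3).
  k=0: C(5,0)·0.67^0·0.33^5 = 0.0039135
  k=1: C(5,1)·0.67^1·0.33^4 = 0.0397284
  k=2: C(5,2)·0.67^2·0.33^3 = 0.1613212
  k=3: C(5,3)·0.67^3·0.33^2 = 0.3275309
1 − 0.5324940 = 0.4675060

0.46751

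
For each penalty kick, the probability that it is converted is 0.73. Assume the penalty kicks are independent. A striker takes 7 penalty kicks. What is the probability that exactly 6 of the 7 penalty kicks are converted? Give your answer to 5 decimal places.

0.28602

X ~ Binomial(n=7, p=0.73).
P(X=6) = C(7,6) · p^6 · (1−p)^1
= 7 · 0.15133 · 0.27 = 0.2860217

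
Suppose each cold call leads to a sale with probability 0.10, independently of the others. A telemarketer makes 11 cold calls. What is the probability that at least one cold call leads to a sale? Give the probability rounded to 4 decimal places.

0.6862

P(at least one) = 1 − P(none) = 1 − (1 − 0.10)^11
= 1 − 0.313811 = 0.686189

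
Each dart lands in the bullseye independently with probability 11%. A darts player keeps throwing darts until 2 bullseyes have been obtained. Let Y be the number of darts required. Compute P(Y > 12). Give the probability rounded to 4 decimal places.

0.6133

Needing more than 12 darts ⇔ fewer than 2 successes in the first 12. With X ~ Binomial(12, 0.11), P(Y > 12) = P(X ≤ 1).
  k=0: C(12,0)·0.11^0·0.89^12 = 0.246990
  k=1: C(12,1)·0.11^1·0.89^11 = 0.366323
P(X ≤ 1) = 0.613313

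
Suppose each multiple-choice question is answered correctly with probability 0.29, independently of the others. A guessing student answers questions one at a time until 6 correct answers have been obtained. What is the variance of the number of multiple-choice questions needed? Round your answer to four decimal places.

50.6540

Y = total multiple-choice questions until the sixth success; negative binomial with r=6, p=0.29.
Var(Y) = r(1−p)/p² = 6·0.71 / 0.29² = 50.653983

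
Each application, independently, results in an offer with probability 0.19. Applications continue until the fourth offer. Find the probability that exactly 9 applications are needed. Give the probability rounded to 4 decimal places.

Y = trial on which the fourth success occurs; negative binomial, r=4, p=0.19.
P(Y=9) = C(8,3) · p^4 · (1−p)^5
= 56 · 0.0013032 · 0.34868 = 0.025446

0.0254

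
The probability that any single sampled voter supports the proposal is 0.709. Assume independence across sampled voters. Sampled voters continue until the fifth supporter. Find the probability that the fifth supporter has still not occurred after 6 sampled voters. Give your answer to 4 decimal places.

Needing more than 6 sampled voters ⇔ fewer than 5 successes in the first 6. With X ~ Binomial(6, 0.709), P(Y > 6) = P(X ≤ 4).
  k=0: C(6,0)·0.709^0·0.291^6 = 0.000607
  k=1: C(6,1)·0.709^1·0.291^5 = 0.008877
  k=2: C(6,2)·0.709^2·0.291^4 = 0.054070
  k=3: C(6,3)·0.709^3·0.291^3 = 0.175650
  k=4: C(6,4)·0.709^4·0.291^2 = 0.320968
P(X ≤ 4) = 0.560172

0.5602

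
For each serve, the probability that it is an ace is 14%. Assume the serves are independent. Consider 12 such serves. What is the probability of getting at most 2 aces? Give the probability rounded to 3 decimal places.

0.770

X ~ Binomial(12, 0.14); P(X ≤ 2) = Σ C(12,k) p^k (1−p)^(12−k) over k:
  k=0: C(12,0)·0.14^0·0.86^12 = 0.16367
  k=1: C(12,1)·0.14^1·0.86^11 = 0.31974
  k=2: C(12,2)·0.14^2·0.86^10 = 0.28628
Total = 0.76969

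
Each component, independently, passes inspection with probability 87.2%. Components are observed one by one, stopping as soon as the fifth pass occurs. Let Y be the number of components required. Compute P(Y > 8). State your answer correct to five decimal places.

0.01224

Needing more than 8 components ⇔ fewer than 5 successes in the first 8. With X ~ Binomial(8, 0.872), P(Y > 8) = P(X ≤ 4).
  k=0: C(8,0)·0.872^0·0.128^8 = 0.0000001
  k=1: C(8,1)·0.872^1·0.128^7 = 0.0000039
  k=2: C(8,2)·0.872^2·0.128^6 = 0.0000936
  k=3: C(8,3)·0.872^3·0.128^5 = 0.0012758
  k=4: C(8,4)·0.872^4·0.128^4 = 0.0108644
P(X ≤ 4) = 0.0122378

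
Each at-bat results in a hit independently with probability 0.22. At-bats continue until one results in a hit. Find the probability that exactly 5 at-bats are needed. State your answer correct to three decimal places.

Geometric (trials to first success), p = 0.22.
P(Y = 5) = (1−p)^4 · p = 0.37015 · 0.22 = 0.08143

0.081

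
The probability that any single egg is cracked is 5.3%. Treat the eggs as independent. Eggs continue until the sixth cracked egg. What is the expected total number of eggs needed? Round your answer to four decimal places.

113.2075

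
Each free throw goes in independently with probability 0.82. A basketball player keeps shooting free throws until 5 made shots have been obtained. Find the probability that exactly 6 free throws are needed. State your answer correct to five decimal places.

Y = trial on which the fifth success occurs; negative binomial, r=5, p=0.82.
P(Y=6) = C(5,4) · p^5 · (1−p)^1
= 5 · 0.37074 · 0.18 = 0.3336659

0.33367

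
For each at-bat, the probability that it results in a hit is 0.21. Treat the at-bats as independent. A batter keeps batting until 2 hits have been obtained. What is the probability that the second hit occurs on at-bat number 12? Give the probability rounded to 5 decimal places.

0.04593

Y = trial on which the second success occurs; negative binomial, r=2, p=0.21.
P(Y=12) = C(11,1) · p^2 · (1−p)^10
= 11 · 0.0441 · 0.094683 = 0.0459306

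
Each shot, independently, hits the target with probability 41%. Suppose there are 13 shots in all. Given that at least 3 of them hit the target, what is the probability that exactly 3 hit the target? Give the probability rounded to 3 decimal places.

X ~ Binomial(13, 0.41). Want P(X=3 | X≥3) = P(X=3) / P(X≥3).
P(X=3) = C(13,3)·0.41^3·0.59^10 = 0.10075
P(X≥3) = 1 − 0.00105 − 0.00948 − 0.03954 = 0.94993
Ratio = 0.10075 / 0.94993 = 0.10606

0.106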